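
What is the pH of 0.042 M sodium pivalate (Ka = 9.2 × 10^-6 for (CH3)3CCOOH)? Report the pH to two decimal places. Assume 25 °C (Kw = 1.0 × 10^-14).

(CH3)3CCOO- is the conjugate base of the weak acid (CH3)3CCOOH.
Kb = Kw/Ka = 1.0×10^-14 / 9.2 × 10^-6 = 1.09 × 10^-9
Kb = [OH-]²/(0.042 − [OH-]) = 1.09 × 10^-9
Since Kb ≪ C₀, [OH-] ≈ √(Kb·C₀) = 6.77 × 10^-6 M.
pOH = −log(6.77 × 10^-6) = 5.17; pH = 14.00 − 5.17 = 8.83

pH = 8.83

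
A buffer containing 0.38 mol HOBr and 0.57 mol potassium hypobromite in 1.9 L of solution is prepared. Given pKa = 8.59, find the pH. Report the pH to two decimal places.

pH = 8.77

Using pH = pKa + log([base]/[acid]) with [base]/[acid] = 0.57/0.38:
pH = 8.59 + (+0.176) = 8.77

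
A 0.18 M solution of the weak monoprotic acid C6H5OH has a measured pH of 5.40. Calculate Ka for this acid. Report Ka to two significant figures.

[H+] = 10^(-5.40) = 3.98 × 10^-6 M
At equilibrium [HA] = 0.18 − 3.98 × 10^-6 = 1.80 × 10^-1 M
Ka = [H+][A-]/[HA] = (3.98 × 10^-6)² / 1.80 × 10^-1 = 8.8 × 10^-11

Ka = 8.8 × 10^-11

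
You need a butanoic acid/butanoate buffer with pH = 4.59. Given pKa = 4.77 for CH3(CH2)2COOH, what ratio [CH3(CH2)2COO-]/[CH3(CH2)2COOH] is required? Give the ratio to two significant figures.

pH = pKa + log(r) ⇒ log(r) = 4.59 − 4.77 = -0.18
r = [CH3(CH2)2COO-]/[CH3(CH2)2COOH] = 10^(-0.18) = 0.661

ratio = 0.66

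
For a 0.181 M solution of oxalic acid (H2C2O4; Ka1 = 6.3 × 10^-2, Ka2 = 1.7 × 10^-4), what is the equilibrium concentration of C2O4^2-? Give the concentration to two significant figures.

1.7 × 10^-4 M

First ionization gives [H+] ≈ [HC2O4-] = 7.98 × 10^-2 M.
Second step: Ka2 = [H+][C2O4^2-]/[HC2O4-] ≈ [C2O4^2-] (since [H+] ≈ [HC2O4-]).
So [C2O4^2-] ≈ Ka2.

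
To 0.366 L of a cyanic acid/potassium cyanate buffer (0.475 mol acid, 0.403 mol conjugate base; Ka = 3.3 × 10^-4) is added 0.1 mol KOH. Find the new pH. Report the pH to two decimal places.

After neutralization: n(HOCN) = 0.375 mol, n(OCN-) = 0.503 mol.
pKa = −log(3.3 × 10^-4) = 3.481
pH = pKa + log([A⁻]/[HA]) = 3.481 + log(0.503/0.375) = 3.481 +0.128

pH = 3.61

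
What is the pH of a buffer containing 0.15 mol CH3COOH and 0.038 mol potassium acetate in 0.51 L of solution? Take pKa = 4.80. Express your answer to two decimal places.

pH = 4.20

Henderson–Hasselbalch: pH = pKa + log([CH3COO-]/[CH3COOH]) = 4.80 + log(0.038/0.15)
pH = 4.80 + (-0.596) = 4.20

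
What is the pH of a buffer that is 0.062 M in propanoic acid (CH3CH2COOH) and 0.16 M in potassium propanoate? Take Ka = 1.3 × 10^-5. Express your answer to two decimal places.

pKa = −log(1.3 × 10^-5) = 4.886
Henderson–Hasselbalch: pH = pKa + log([CH3CH2COO-]/[CH3CH2COOH]) = 4.886 + log(0.16/0.062)
pH = 4.886 + (+0.412) = 5.30

pH = 5.30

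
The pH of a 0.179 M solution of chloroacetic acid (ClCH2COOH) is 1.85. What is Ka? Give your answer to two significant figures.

Ka = 1.2 × 10^-3

[H+] = 10^(-1.85) = 1.41 × 10^-2 M
At equilibrium [HA] = 0.179 − 1.41 × 10^-2 = 1.65 × 10^-1 M
Ka = [H+][A-]/[HA] = (1.41 × 10^-2)² / 1.65 × 10^-1 = 1.2 × 10^-3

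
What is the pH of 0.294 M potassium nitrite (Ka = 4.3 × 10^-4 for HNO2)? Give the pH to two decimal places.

NO2- is the conjugate base of the weak acid HNO2.
Kb = Kw/Ka = 1.0×10^-14 / 4.3 × 10^-4 = 2.33 × 10^-11
Let x = [OH-] at equilibrium. Kb = x²/(0.294 − x).
Assume x ≪ 0.294: x ≈ √(2.33 × 10^-11 × 0.294) = 2.62 × 10^-6 M
(x/C₀ = 0.00089% < 5%, so the approximation holds.)
pOH = −log(2.62 × 10^-6) = 5.58; pH = 14.00 − 5.58 = 8.42

pH = 8.42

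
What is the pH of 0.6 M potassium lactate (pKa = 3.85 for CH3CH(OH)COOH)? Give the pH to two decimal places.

CH3CH(OH)COO- is the conjugate base of the weak acid CH3CH(OH)COOH.
Ka = 10^(−3.85) = 1.41 × 10^-4
Kb = Kw/Ka = 1.0×10^-14 / 1.41 × 10^-4 = 7.09 × 10^-11
From the ICE table, Kb = x²/(0.6 − x) = 7.09 × 10^-11.
Neglecting x in the denominator: x = √(7.09 × 10^-11 × 0.6) = 6.52 × 10^-6 M
Check: 0.0011% ionized — well under 5%, approximation valid.
pOH = −log(6.52 × 10^-6) = 5.19; pH = 14.00 − 5.19 = 8.81

pH = 8.81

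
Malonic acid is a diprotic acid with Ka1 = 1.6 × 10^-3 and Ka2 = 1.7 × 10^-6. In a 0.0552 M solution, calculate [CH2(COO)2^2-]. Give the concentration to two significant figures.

First ionization gives [H+] ≈ [CH2(COOH)COO-] = 8.63 × 10^-3 M.
Second step: Ka2 = [H+][CH2(COO)2^2-]/[CH2(COOH)COO-] ≈ [CH2(COO)2^2-] (since [H+] ≈ [CH2(COOH)COO-]).
So [CH2(COO)2^2-] ≈ Ka2.

1.7 × 10^-6 M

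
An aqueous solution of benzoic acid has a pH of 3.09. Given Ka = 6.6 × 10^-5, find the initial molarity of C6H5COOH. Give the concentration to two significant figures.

C₀ = 1.1 × 10^-2 M

[H+] = 10^(-3.09) = 8.13 × 10^-4 M = x
Ka = x²/(C₀ − x) ⇒ C₀ = x + x²/Ka
C₀ = 8.13 × 10^-4 + (8.13 × 10^-4)²/(6.6 × 10^-5) = 1.08 × 10^-2 M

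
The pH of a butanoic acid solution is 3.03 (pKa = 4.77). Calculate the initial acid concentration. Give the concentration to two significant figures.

[H+] = 10^(-3.03) = 9.33 × 10^-4 M = x
Ka = 10^(−4.77) = 1.70 × 10^-5
Ka = x²/(C₀ − x) ⇒ C₀ = x + x²/Ka
C₀ = 9.33 × 10^-4 + (9.33 × 10^-4)²/(1.70 × 10^-5) = 5.21 × 10^-2 M

C₀ = 5.2 × 10^-2 M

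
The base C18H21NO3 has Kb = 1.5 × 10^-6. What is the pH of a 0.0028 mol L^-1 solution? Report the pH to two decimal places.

C18H21NO3 + H2O ⇌ C18H22NO3+ + OH-
Kb = x²/(0.0028 − x) = 1.5 × 10^-6
Since Kb ≪ C₀, x ≈ √(Kb·C₀) = 6.48 × 10^-5 M.
Check: 2.3% ionized — well under 5%, approximation valid.
pOH = 4.19, so pH = 14.00 − pOH = 9.81

pH = 9.81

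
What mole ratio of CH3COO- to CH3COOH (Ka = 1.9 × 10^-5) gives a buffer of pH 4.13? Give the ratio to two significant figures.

ratio = 0.26

pKa = -log(1.9 × 10^-5) = 4.721
pH = pKa + log(r) ⇒ log(r) = 4.13 − 4.721 = -0.591
r = [CH3COO-]/[CH3COOH] = 10^(-0.591) = 0.256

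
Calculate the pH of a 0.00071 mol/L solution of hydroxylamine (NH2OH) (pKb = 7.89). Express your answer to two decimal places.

pH = 8.48

NH2OH + H2O ⇌ NH3OH+ + OH-
Kb = 10^(−7.89) = 1.29 × 10^-8
From the ICE table, Kb = [OH-]²/(0.00071 − [OH-]) = 1.29 × 10^-8.
Since Kb ≪ C₀, [OH-] ≈ √(Kb·C₀) = 3.03 × 10^-6 M.
Check: 0.43% ionized — well under 5%, approximation valid.
pOH = 5.52, so pH = 14.00 − pOH = 8.48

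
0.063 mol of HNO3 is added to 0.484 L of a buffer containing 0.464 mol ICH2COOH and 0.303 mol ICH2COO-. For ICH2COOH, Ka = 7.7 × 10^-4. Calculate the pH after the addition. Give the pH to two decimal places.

pH = 2.77

After neutralization: n(ICH2COOH) = 0.527 mol, n(ICH2COO-) = 0.24 mol.
pKa = −log(7.7 × 10^-4) = 3.114
Henderson–Hasselbalch with mole ratio 0.24/0.527: pH = 3.114 + (-0.342)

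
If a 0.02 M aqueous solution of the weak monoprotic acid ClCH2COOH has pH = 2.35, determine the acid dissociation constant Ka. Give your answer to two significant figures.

[H+] = 10^(-2.35) = 4.47 × 10^-3 M
At equilibrium [HA] = 0.02 − 4.47 × 10^-3 = 1.55 × 10^-2 M
Ka = [H+][A-]/[HA] = (4.47 × 10^-3)² / 1.55 × 10^-2 = 1.3 × 10^-3

Ka = 1.3 × 10^-3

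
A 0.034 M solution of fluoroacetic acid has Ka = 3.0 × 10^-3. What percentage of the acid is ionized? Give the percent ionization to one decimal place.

25.6%

FCH2COOH ⇌ FCH2COO- + H+; let x = [H+] at equilibrium.
Ka = x²/(C₀ − x); solving the quadratic gives x = 8.71 × 10^-3 M.
Fraction ionized = 8.71 × 10^-3 / 0.034 = 0.2562 → 25.6%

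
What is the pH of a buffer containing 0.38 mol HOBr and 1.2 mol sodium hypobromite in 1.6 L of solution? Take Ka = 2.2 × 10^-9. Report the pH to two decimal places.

pH = 9.16

pKa = −log(2.2 × 10^-9) = 8.658
Using pH = pKa + log([base]/[acid]) with [base]/[acid] = 1.2/0.38:
pH = 8.658 + (+0.499) = 9.16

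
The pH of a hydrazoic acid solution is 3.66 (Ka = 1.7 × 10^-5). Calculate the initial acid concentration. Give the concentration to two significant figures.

C₀ = 3.0 × 10^-3 M

[H+] = 10^(-3.66) = 2.19 × 10^-4 M = x
Ka = x²/(C₀ − x) ⇒ C₀ = x + x²/Ka
C₀ = 2.19 × 10^-4 + (2.19 × 10^-4)²/(1.7 × 10^-5) = 3.04 × 10^-3 M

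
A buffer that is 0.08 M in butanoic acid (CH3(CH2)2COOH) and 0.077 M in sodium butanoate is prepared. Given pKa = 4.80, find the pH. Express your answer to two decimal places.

pH = pKa + log([A⁻]/[HA]) = 4.80 + log(0.077/0.08)
pH = 4.80 + (-0.017) = 4.78

pH = 4.78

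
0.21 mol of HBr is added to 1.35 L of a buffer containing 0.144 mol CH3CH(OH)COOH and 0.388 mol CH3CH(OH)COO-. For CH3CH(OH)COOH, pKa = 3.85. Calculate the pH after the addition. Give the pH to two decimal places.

Added H+ converts CH3CH(OH)COO- to CH3CH(OH)COOH: CH3CH(OH)COOH → 0.354 mol, CH3CH(OH)COO- → 0.178 mol.
Henderson–Hasselbalch with mole ratio 0.178/0.354: pH = 3.85 + (-0.299)

pH = 3.55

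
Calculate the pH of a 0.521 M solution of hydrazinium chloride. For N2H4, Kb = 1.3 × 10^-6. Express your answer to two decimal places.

pH = 4.20

N2H5+ is the conjugate acid of the weak base N2H4.
Ka = Kw/Kb = 1.0×10^-14 / 1.3 × 10^-6 = 7.69 × 10^-9
Let x = [H+] at equilibrium. Ka = x²/(0.521 − x).
Neglecting x in the denominator: x = √(7.69 × 10^-9 × 0.521) = 6.33 × 10^-5 M
(x/C₀ = 0.012% < 5%, so the approximation holds.)
pH = −log[H+] = −log(6.33 × 10^-5) = 4.20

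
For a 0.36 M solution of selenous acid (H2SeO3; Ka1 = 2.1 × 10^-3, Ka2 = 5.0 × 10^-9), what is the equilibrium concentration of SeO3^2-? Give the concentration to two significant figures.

First ionization gives [H+] ≈ [HSeO3-] = 2.65 × 10^-2 M.
Second step: Ka2 = [H+][SeO3^2-]/[HSeO3-] ≈ [SeO3^2-] (since [H+] ≈ [HSeO3-]).
So [SeO3^2-] ≈ Ka2.

5.0 × 10^-9 M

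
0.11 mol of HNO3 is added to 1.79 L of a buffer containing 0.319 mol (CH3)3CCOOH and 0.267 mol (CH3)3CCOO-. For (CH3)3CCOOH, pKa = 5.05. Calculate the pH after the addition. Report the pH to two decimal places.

Added H+ converts (CH3)3CCOO- to (CH3)3CCOOH: (CH3)3CCOOH → 0.429 mol, (CH3)3CCOO- → 0.157 mol.
Henderson–Hasselbalch with mole ratio 0.157/0.429: pH = 5.05 + (-0.437)

pH = 4.61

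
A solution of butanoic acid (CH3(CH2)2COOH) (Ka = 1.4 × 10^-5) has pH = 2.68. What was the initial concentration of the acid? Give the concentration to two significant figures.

C₀ = 3.1 × 10^-1 M

[H+] = 10^(-2.68) = 2.09 × 10^-3 M = x
Ka = x²/(C₀ − x) ⇒ C₀ = x + x²/Ka
C₀ = 2.09 × 10^-3 + (2.09 × 10^-3)²/(1.4 × 10^-5) = 3.14 × 10^-1 M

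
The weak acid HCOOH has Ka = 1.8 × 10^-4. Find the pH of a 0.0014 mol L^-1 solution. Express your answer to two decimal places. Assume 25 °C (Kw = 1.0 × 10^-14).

pH = 3.38

HCOOH ⇌ HCOO- + H+
From the ICE table, Ka = [H+]²/(0.0014 − [H+]) = 1.8 × 10^-4.
[H+] is not negligible relative to C₀; solve [H+]² + 0.00018·[H+] − 2.52e-07 = 0.
[H+] = (−Ka + √(Ka² + 4·Ka·C₀))/2 = 4.20 × 10^-4 M
pH = −log[H+] = −log(4.20 × 10^-4) = 3.38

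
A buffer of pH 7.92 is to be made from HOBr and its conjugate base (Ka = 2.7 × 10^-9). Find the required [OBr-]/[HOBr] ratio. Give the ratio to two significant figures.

pKa = -log(2.7 × 10^-9) = 8.569
pH = pKa + log(r) ⇒ log(r) = 7.92 − 8.569 = -0.649
r = [OBr-]/[HOBr] = 10^(-0.649) = 0.224

ratio = 0.22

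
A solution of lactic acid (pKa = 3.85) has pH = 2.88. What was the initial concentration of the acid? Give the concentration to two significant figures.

[H+] = 10^(-2.88) = 1.32 × 10^-3 M = x
Ka = 10^(−3.85) = 1.41 × 10^-4
Ka = x²/(C₀ − x) ⇒ C₀ = x + x²/Ka
C₀ = 1.32 × 10^-3 + (1.32 × 10^-3)²/(1.41 × 10^-4) = 1.37 × 10^-2 M

C₀ = 1.4 × 10^-2 M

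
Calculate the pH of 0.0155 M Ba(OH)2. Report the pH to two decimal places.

pH = 12.49

Ba(OH)2 is a strong base (each formula unit releases 2 OH-); [OH-] = 0.031 M.
pOH = -log(0.031) = 1.51
pH = 14.00 - 1.51 = 12.49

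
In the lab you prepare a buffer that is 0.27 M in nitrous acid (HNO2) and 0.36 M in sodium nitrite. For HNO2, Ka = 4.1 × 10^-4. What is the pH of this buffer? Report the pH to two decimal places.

pH = 3.51

pKa = −log(4.1 × 10^-4) = 3.387
Using pH = pKa + log([base]/[acid]) with [base]/[acid] = 0.36/0.27:
pH = 3.387 + (+0.125) = 3.51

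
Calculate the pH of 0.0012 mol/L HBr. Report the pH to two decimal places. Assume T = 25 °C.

pH = 2.92

HBr is a strong acid and dissociates completely, so [H+] = 0.0012 M.
pH = -log(0.0012) = 2.92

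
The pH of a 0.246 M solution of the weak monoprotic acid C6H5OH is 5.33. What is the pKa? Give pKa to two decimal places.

[H+] = 10^(-5.33) = 4.68 × 10^-6 M
At equilibrium [HA] = 0.246 − 4.68 × 10^-6 = 2.46 × 10^-1 M
Ka = [H+][A-]/[HA] = (4.68 × 10^-6)² / 2.46 × 10^-1 = 8.90 × 10^-11
pKa = -log(8.90 × 10^-11) = 10.05

pKa = 10.05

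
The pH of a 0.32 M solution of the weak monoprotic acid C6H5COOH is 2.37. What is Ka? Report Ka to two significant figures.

[H+] = 10^(-2.37) = 4.27 × 10^-3 M
At equilibrium [HA] = 0.32 − 4.27 × 10^-3 = 3.16 × 10^-1 M
Ka = [H+][A-]/[HA] = (4.27 × 10^-3)² / 3.16 × 10^-1 = 5.8 × 10^-5

Ka = 5.8 × 10^-5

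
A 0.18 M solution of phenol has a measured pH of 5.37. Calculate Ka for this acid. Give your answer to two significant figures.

Ka = 1.0 × 10^-10

[H+] = 10^(-5.37) = 4.27 × 10^-6 M
At equilibrium [HA] = 0.18 − 4.27 × 10^-6 = 1.80 × 10^-1 M
Ka = [H+][A-]/[HA] = (4.27 × 10^-6)² / 1.80 × 10^-1 = 1.0 × 10^-10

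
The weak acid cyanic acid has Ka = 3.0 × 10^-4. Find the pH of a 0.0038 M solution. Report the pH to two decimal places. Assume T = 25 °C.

HOCN ⇌ OCN- + H+
From the ICE table, Ka = [H+]²/(0.0038 − [H+]) = 3.0 × 10^-4.
Here C₀/Ka ≈ 12.7, so the small-[H+] approximation fails. Use the quadratic:
[H+] = (−Ka + √(Ka² + 4·Ka·C₀))/2 = 9.28 × 10^-4 M
pH = −log(9.28 × 10^-4) = 3.03

pH = 3.03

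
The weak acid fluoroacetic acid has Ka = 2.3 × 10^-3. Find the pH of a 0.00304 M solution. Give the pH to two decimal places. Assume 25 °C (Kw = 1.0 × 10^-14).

pH = 2.76

FCH2COOH ⇌ FCH2COO- + H+
From the ICE table, Ka = [H+]²/(0.00304 − [H+]) = 2.3 × 10^-3.
Here C₀/Ka ≈ 1.32, so the small-[H+] approximation fails. Use the quadratic:
[H+] = [−0.0023 + √(0.0023² + 2.8e-05)]/2 = 1.73 × 10^-3 M
pH = −log(1.73 × 10^-3) = 2.76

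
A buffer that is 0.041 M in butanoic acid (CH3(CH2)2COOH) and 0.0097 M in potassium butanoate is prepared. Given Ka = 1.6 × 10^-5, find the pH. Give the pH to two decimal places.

pH = 4.17

pKa = −log(1.6 × 10^-5) = 4.796
Henderson–Hasselbalch: pH = pKa + log([CH3(CH2)2COO-]/[CH3(CH2)2COOH]) = 4.796 + log(0.0097/0.041)
pH = 4.796 + (-0.626) = 4.17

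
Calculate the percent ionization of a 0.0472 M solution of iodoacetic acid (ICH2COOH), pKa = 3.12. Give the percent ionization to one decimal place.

11.9%

ICH2COOH ⇌ ICH2COO- + H+; let x = [H+] at equilibrium.
Ka = 10^(−3.12) = 7.59 × 10^-4
Solve x² + 0.000759x − 3.58e-05 = 0 → x = 5.62 × 10^-3 M
Fraction ionized = 5.62 × 10^-3 / 0.0472 = 0.1191 → 11.9%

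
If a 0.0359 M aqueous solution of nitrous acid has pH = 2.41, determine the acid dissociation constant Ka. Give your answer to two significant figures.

[H+] = 10^(-2.41) = 3.89 × 10^-3 M
At equilibrium [HA] = 0.0359 − 3.89 × 10^-3 = 3.20 × 10^-2 M
Ka = [H+][A-]/[HA] = (3.89 × 10^-3)² / 3.20 × 10^-2 = 4.7 × 10^-4

Ka = 4.7 × 10^-4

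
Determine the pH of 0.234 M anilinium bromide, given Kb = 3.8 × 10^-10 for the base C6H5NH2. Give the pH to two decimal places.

pH = 2.61

C6H5NH3+ is the conjugate acid of the weak base C6H5NH2.
Ka = Kw/Kb = 1.0×10^-14 / 3.8 × 10^-10 = 2.63 × 10^-5
Ka = x²/(0.234 − x) = 2.63 × 10^-5
Neglecting x in the denominator: x = √(2.63 × 10^-5 × 0.234) = 2.48 × 10^-3 M
pH = −log(2.48 × 10^-3) = 2.61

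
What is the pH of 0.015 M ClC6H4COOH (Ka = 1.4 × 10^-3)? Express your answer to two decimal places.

pH = 2.40

ClC6H4COOH ⇌ ClC6H4COO- + H+
From the ICE table, Ka = x²/(0.015 − x) = 1.4 × 10^-3.
Here C₀/Ka ≈ 10.7, so the small-x approximation fails. Use the quadratic:
x = [−0.0014 + √(0.0014² + 8.4e-05)]/2 = 3.94 × 10^-3 M
pH = −log(3.94 × 10^-3) = 2.40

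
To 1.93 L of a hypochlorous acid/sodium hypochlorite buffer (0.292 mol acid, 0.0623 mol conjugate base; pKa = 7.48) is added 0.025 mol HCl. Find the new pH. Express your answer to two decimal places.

After neutralization: n(HOCl) = 0.317 mol, n(OCl-) = 0.0373 mol.
pH = pKa + log([A⁻]/[HA]) = 7.48 + log(0.0373/0.317) = 7.48 -0.929

pH = 6.55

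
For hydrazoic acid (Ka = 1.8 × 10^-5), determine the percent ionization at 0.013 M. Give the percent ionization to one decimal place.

HN3 ⇌ N3- + H+; let x = [H+] at equilibrium.
x ≈ √(Ka·C₀) = √(1.8 × 10^-5 × 0.013) = 4.84 × 10^-4 M
% ionization = x/C₀ × 100% = 4.84 × 10^-4/0.013 × 100% = 3.7%

3.7%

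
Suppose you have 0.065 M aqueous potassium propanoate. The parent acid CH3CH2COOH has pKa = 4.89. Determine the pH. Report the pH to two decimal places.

CH3CH2COO- is the conjugate base of the weak acid CH3CH2COOH.
Ka = 10^(−4.89) = 1.29 × 10^-5
Kb = Kw/Ka = 1.0×10^-14 / 1.29 × 10^-5 = 7.75 × 10^-10
From the ICE table, Kb = x²/(0.065 − x) = 7.75 × 10^-10.
Assume x ≪ 0.065: x ≈ √(7.75 × 10^-10 × 0.065) = 7.10 × 10^-6 M
Check: 0.011% ionized — well under 5%, approximation valid.
pOH = 5.15, so pH = 14.00 − pOH = 8.85

pH = 8.85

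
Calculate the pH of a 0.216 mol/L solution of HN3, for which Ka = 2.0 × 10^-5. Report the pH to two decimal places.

pH = 2.68

HN3 ⇌ N3- + H+
Ka = [H+]²/(0.216 − [H+]) = 2.0 × 10^-5
Assume [H+] ≪ 0.216: [H+] ≈ √(2.0 × 10^-5 × 0.216) = 2.08 × 10^-3 M
Check: 0.96% ionized — well under 5%, approximation valid.
pH = −log(2.08 × 10^-3) = 2.68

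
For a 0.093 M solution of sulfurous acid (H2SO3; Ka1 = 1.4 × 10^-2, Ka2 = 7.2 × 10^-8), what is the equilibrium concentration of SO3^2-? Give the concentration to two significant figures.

7.2 × 10^-8 M

First ionization gives [H+] ≈ [HSO3-] = 2.98 × 10^-2 M.
Second step: Ka2 = [H+][SO3^2-]/[HSO3-] ≈ [SO3^2-] (since [H+] ≈ [HSO3-]).
So [SO3^2-] ≈ Ka2.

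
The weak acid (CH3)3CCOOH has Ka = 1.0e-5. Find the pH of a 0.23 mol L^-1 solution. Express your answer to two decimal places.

(CH3)3CCOOH ⇌ (CH3)3CCOO- + H+
Ka = x²/(0.23 − x) = 1.0 × 10^-5
Since Ka ≪ C₀, x ≈ √(Ka·C₀) = 1.52 × 10^-3 M.
Check: 0.66% ionized — well under 5%, approximation valid.
pH = −log[H+] = −log(1.52 × 10^-3) = 2.82

pH = 2.82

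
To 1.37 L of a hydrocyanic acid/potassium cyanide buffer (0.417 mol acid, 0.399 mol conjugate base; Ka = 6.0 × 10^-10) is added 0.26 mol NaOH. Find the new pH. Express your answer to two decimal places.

pH = 9.84

After neutralization: n(HCN) = 0.157 mol, n(CN-) = 0.659 mol.
pKa = −log(6.0 × 10^-10) = 9.222
Henderson–Hasselbalch with mole ratio 0.659/0.157: pH = 9.222 + (+0.623)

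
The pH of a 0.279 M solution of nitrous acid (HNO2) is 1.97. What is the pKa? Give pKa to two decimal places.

[H+] = 10^(-1.97) = 1.07 × 10^-2 M
At equilibrium [HA] = 0.279 − 1.07 × 10^-2 = 2.68 × 10^-1 M
Ka = [H+][A-]/[HA] = (1.07 × 10^-2)² / 2.68 × 10^-1 = 4.27 × 10^-4
pKa = -log(4.27 × 10^-4) = 3.37

pKa = 3.37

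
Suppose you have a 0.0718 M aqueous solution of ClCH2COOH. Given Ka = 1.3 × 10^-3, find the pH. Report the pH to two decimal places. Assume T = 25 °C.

ClCH2COOH ⇌ ClCH2COO- + H+
Ka = x²/(0.0718 − x) = 1.3 × 10^-3
x is not negligible relative to C₀; solve x² + 0.0013·x − 9.33e-05 = 0.
x = [−0.0013 + √(0.0013² + 0.000373)]/2 = 9.03 × 10^-3 M
pH = −log[H+] = −log(9.03 × 10^-3) = 2.04

pH = 2.04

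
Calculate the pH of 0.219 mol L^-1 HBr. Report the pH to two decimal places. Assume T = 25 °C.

pH = 0.66

HBr is a strong acid and dissociates completely, so [H+] = 0.219 M.
pH = -log(0.219) = 0.66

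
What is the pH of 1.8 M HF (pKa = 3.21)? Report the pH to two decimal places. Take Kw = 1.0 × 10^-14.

pH = 1.48

HF ⇌ F- + H+
Ka = 10^(−3.21) = 6.17 × 10^-4
From the ICE table, Ka = [H+]²/(1.8 − [H+]) = 6.17 × 10^-4.
Assume [H+] ≪ 1.8: [H+] ≈ √(6.17 × 10^-4 × 1.8) = 3.33 × 10^-2 M
Check: 1.9% ionized — well under 5%, approximation valid.
pH = −log(3.33 × 10^-2) = 1.48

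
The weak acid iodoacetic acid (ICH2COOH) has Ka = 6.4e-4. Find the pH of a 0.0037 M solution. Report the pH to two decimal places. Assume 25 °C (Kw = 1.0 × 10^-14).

pH = 2.90

ICH2COOH ⇌ ICH2COO- + H+
From the ICE table, Ka = x²/(0.0037 − x) = 6.4 × 10^-4.
The 5% rule fails; solving x² + Ka·x − Ka·C₀ = 0 exactly:
x = [−0.00064 + √(0.00064² + 9.47e-06)]/2 = 1.25 × 10^-3 M
pH = −log(1.25 × 10^-3) = 2.90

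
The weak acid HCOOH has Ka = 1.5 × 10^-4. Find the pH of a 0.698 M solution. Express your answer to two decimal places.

HCOOH ⇌ HCOO- + H+
Ka = x²/(0.698 − x) = 1.5 × 10^-4
Assume x ≪ 0.698: x ≈ √(1.5 × 10^-4 × 0.698) = 1.02 × 10^-2 M
pH = −log(1.02 × 10^-2) = 1.99

pH = 1.99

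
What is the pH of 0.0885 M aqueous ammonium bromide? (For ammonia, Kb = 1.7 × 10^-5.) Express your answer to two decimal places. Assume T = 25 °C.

pH = 5.14

NH4+ is the conjugate acid of the weak base NH3.
Ka = Kw/Kb = 1.0×10^-14 / 1.7 × 10^-5 = 5.88 × 10^-10
Let x = [H+] at equilibrium. Ka = x²/(0.0885 − x).
Neglecting x in the denominator: x = √(5.88 × 10^-10 × 0.0885) = 7.21 × 10^-6 M
pH = −log(7.21 × 10^-6) = 5.14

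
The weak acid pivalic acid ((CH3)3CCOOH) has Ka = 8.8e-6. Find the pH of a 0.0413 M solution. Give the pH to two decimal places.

pH = 3.22

(CH3)3CCOOH ⇌ (CH3)3CCOO- + H+
From the ICE table, Ka = [H+]²/(0.0413 − [H+]) = 8.8 × 10^-6.
Assume [H+] ≪ 0.0413: [H+] ≈ √(8.8 × 10^-6 × 0.0413) = 6.03 × 10^-4 M
pH = −log[H+] = −log(6.03 × 10^-4) = 3.22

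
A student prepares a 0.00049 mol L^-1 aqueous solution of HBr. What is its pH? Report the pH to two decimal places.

pH = 3.31

HBr is a strong acid and dissociates completely, so [H+] = 0.00049 M.
pH = -log(0.00049) = 3.31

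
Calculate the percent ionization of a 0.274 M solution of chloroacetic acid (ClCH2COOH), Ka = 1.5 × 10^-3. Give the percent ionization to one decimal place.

7.1%

ClCH2COOH ⇌ ClCH2COO- + H+; let x = [H+] at equilibrium.
Solve x² + 0.0015x − 0.000411 = 0 → x = 1.95 × 10^-2 M
Fraction ionized = 1.95 × 10^-2 / 0.274 = 0.0712 → 7.1%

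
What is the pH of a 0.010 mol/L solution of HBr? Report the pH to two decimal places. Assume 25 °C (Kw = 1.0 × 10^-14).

pH = 2.00

HBr is a strong acid and dissociates completely, so [H+] = 0.010 M.
pH = -log(0.01) = 2.00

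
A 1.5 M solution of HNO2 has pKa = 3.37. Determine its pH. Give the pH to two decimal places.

pH = 1.60

HNO2 ⇌ NO2- + H+
Ka = 10^(−3.37) = 4.27 × 10^-4
Ka = [H+]²/(1.5 − [H+]) = 4.27 × 10^-4
Neglecting [H+] in the denominator: [H+] = √(4.27 × 10^-4 × 1.5) = 2.53 × 10^-2 M
Check: 1.7% ionized — well under 5%, approximation valid.
pH = −log[H+] = −log(2.53 × 10^-2) = 1.60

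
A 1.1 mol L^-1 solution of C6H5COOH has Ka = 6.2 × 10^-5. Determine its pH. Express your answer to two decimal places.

pH = 2.08

C6H5COOH ⇌ C6H5COO- + H+
From the ICE table, Ka = [H+]²/(1.1 − [H+]) = 6.2 × 10^-5.
Neglecting [H+] in the denominator: [H+] = √(6.2 × 10^-5 × 1.1) = 8.26 × 10^-3 M
([H+]/C₀ = 0.75% < 5%, so the approximation holds.)
pH = −log(8.26 × 10^-3) = 2.08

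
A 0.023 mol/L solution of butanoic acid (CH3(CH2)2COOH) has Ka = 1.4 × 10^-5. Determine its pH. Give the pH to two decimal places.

CH3(CH2)2COOH ⇌ CH3(CH2)2COO- + H+
Let x = [H+] at equilibrium. Ka = x²/(0.023 − x).
Assume x ≪ 0.023: x ≈ √(1.4 × 10^-5 × 0.023) = 5.67 × 10^-4 M
(x/C₀ = 2.5% < 5%, so the approximation holds.)
pH = −log(5.67 × 10^-4) = 3.25

pH = 3.25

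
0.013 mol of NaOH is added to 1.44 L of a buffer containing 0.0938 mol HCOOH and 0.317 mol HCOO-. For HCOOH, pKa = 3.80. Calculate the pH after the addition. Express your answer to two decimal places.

OH- converts HCOOH to HCOO-: HCOOH → 0.0808 mol, HCOO- → 0.33 mol.
pH = pKa + log(n_HCOO-/n_HCOOH) = 3.80 + log(0.33/0.0808) = 3.80 + (+0.611)

pH = 4.41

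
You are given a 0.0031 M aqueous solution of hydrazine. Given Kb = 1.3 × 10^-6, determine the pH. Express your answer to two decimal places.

N2H4 + H2O ⇌ N2H5+ + OH-
Kb = [OH-]²/(0.0031 − [OH-]) = 1.3 × 10^-6
Since Kb ≪ C₀, [OH-] ≈ √(Kb·C₀) = 6.35 × 10^-5 M.
pOH = −log(6.35 × 10^-5) = 4.20; pH = 14.00 − 4.20 = 9.80

pH = 9.80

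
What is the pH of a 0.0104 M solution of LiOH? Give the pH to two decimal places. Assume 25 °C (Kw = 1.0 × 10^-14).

pH = 12.02

LiOH is a strong base; [OH-] = 0.0104 M.
pOH = -log(0.0104) = 1.98
pH = 14.00 - 1.98 = 12.02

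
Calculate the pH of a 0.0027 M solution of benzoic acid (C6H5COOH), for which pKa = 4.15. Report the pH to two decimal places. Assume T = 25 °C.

C6H5COOH ⇌ C6H5COO- + H+
Ka = 10^(−4.15) = 7.08 × 10^-5
From the ICE table, Ka = [H+]²/(0.0027 − [H+]) = 7.08 × 10^-5.
[H+] is not negligible relative to C₀; solve [H+]² + 7.08e-05·[H+] − 1.91e-07 = 0.
[H+] = [−7.08e-05 + √(7.08e-05² + 7.65e-07)]/2 = 4.03 × 10^-4 M
pH = −log(4.03 × 10^-4) = 3.39

pH = 3.39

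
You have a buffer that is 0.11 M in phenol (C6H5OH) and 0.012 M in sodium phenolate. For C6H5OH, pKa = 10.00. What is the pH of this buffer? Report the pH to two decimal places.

pH = 9.04

pH = pKa + log([A⁻]/[HA]) = 10.00 + log(0.012/0.11)
pH = 10.00 + (-0.962) = 9.04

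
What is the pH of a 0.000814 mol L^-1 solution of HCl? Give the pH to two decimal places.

pH = 3.09

HCl is a strong acid and dissociates completely, so [H+] = 0.000814 M.
pH = -log(0.000814) = 3.09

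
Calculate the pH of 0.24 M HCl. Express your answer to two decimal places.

pH = 0.62

HCl is a strong acid and dissociates completely, so [H+] = 0.24 M.
pH = -log(0.24) = 0.62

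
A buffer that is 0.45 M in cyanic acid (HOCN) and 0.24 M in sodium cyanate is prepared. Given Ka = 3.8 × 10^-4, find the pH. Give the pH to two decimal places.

pKa = −log(3.8 × 10^-4) = 3.420
Henderson–Hasselbalch: pH = pKa + log([OCN-]/[HOCN]) = 3.420 + log(0.24/0.45)
pH = 3.420 + (-0.273) = 3.15

pH = 3.15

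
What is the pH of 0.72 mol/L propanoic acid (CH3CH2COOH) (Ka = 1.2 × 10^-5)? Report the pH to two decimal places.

CH3CH2COOH ⇌ CH3CH2COO- + H+
From the ICE table, Ka = x²/(0.72 − x) = 1.2 × 10^-5.
Assume x ≪ 0.72: x ≈ √(1.2 × 10^-5 × 0.72) = 2.94 × 10^-3 M
pH = −log[H+] = −log(2.94 × 10^-3) = 2.53

pH = 2.53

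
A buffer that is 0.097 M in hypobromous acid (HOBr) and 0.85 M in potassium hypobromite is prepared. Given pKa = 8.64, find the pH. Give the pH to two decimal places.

pH = 9.58

pH = pKa + log([A⁻]/[HA]) = 8.64 + log(0.85/0.097)
pH = 8.64 + (+0.943) = 9.58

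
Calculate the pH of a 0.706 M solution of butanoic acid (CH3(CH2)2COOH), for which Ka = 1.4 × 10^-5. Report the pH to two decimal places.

pH = 2.50

CH3(CH2)2COOH ⇌ CH3(CH2)2COO- + H+
Let x = [H+] at equilibrium. Ka = x²/(0.706 − x).
Since Ka ≪ C₀, x ≈ √(Ka·C₀) = 3.14 × 10^-3 M.
pH = −log[H+] = −log(3.14 × 10^-3) = 2.50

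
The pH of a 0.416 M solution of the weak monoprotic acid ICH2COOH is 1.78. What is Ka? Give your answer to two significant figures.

[H+] = 10^(-1.78) = 1.66 × 10^-2 M
At equilibrium [HA] = 0.416 − 1.66 × 10^-2 = 3.99 × 10^-1 M
Ka = [H+][A-]/[HA] = (1.66 × 10^-2)² / 3.99 × 10^-1 = 6.9 × 10^-4

Ka = 6.9 × 10^-4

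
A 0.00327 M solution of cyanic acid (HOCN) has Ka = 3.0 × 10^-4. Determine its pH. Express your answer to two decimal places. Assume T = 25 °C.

HOCN ⇌ OCN- + H+
Ka = [H+]²/(0.00327 − [H+]) = 3.0 × 10^-4
[H+] is not negligible relative to C₀; solve [H+]² + 0.0003·[H+] − 9.81e-07 = 0.
[H+] = (−Ka + √(Ka² + 4·Ka·C₀))/2 = 8.52 × 10^-4 M
pH = −log[H+] = −log(8.52 × 10^-4) = 3.07

pH = 3.07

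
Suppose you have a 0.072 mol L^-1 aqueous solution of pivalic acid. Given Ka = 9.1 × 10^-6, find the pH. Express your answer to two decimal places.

(CH3)3CCOOH ⇌ (CH3)3CCOO- + H+
From the ICE table, Ka = [H+]²/(0.072 − [H+]) = 9.1 × 10^-6.
Since Ka ≪ C₀, [H+] ≈ √(Ka·C₀) = 8.09 × 10^-4 M.
Check: 1.1% ionized — well under 5%, approximation valid.
pH = −log(8.09 × 10^-4) = 3.09

pH = 3.09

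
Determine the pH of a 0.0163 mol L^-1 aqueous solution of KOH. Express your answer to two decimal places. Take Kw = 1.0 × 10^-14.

pH = 12.21

KOH is a strong base; [OH-] = 0.0163 M.
pOH = -log(0.0163) = 1.79
pH = 14.00 - 1.79 = 12.21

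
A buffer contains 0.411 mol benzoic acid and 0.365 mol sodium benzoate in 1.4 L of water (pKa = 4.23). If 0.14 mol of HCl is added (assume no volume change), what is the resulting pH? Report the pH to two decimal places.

Added H+ converts C6H5COO- to C6H5COOH: C6H5COOH → 0.551 mol, C6H5COO- → 0.225 mol.
pH = pKa + log(n_C6H5COO-/n_C6H5COOH) = 4.23 + log(0.225/0.551) = 4.23 + (-0.389)

pH = 3.84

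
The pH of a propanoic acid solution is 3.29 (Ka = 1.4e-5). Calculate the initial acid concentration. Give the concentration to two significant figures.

[H+] = 10^(-3.29) = 5.13 × 10^-4 M = x
Ka = x²/(C₀ − x) ⇒ C₀ = x + x²/Ka
C₀ = 5.13 × 10^-4 + (5.13 × 10^-4)²/(1.4 × 10^-5) = 1.93 × 10^-2 M

C₀ = 1.9 × 10^-2 M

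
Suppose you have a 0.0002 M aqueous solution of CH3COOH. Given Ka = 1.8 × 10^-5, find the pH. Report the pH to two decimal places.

pH = 4.29

CH3COOH ⇌ CH3COO- + H+
Ka = [H+]²/(0.0002 − [H+]) = 1.8 × 10^-5
Here C₀/Ka ≈ 11.1, so the small-[H+] approximation fails. Use the quadratic:
[H+] = [−1.8e-05 + √(1.8e-05² + 1.44e-08)]/2 = 5.17 × 10^-5 M
pH = −log[H+] = −log(5.17 × 10^-5) = 4.29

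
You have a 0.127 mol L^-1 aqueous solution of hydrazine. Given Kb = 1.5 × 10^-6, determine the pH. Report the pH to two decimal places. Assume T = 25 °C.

pH = 10.64

N2H4 + H2O ⇌ N2H5+ + OH-
From the ICE table, Kb = x²/(0.127 − x) = 1.5 × 10^-6.
Neglecting x in the denominator: x = √(1.5 × 10^-6 × 0.127) = 4.36 × 10^-4 M
(x/C₀ = 0.34% < 5%, so the approximation holds.)
pOH = −log(4.36 × 10^-4) = 3.36; pH = 14.00 − 3.36 = 10.64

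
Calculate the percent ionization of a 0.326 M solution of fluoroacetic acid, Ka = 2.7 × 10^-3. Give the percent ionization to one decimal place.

8.7%

FCH2COOH ⇌ FCH2COO- + H+; let x = [H+] at equilibrium.
Solve x² + 0.0027x − 0.00088 = 0 → x = 2.83 × 10^-2 M
% ionization = x/C₀ × 100% = 2.83 × 10^-2/0.326 × 100% = 8.7%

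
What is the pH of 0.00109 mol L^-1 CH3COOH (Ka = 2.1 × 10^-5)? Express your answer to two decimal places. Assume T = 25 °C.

CH3COOH ⇌ CH3COO- + H+
From the ICE table, Ka = x²/(0.00109 − x) = 2.1 × 10^-5.
x is not negligible relative to C₀; solve x² + 2.1e-05·x − 2.29e-08 = 0.
x = [−2.1e-05 + √(2.1e-05² + 9.16e-08)]/2 = 1.41 × 10^-4 M
pH = −log[H+] = −log(1.41 × 10^-4) = 3.85

pH = 3.85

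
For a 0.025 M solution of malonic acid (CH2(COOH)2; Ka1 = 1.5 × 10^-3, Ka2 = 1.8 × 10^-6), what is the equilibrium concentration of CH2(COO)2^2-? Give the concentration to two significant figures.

1.8 × 10^-6 M

First ionization gives [H+] ≈ [CH2(COOH)COO-] = 5.42 × 10^-3 M.
Second step: Ka2 = [H+][CH2(COO)2^2-]/[CH2(COOH)COO-] ≈ [CH2(COO)2^2-] (since [H+] ≈ [CH2(COOH)COO-]).
So [CH2(COO)2^2-] ≈ Ka2.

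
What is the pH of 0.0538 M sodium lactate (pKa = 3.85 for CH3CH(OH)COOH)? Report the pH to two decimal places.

CH3CH(OH)COO- is the conjugate base of the weak acid CH3CH(OH)COOH.
Ka = 10^(−3.85) = 1.41 × 10^-4
Kb = Kw/Ka = 1.0×10^-14 / 1.41 × 10^-4 = 7.09 × 10^-11
From the ICE table, Kb = x²/(0.0538 − x) = 7.09 × 10^-11.
Neglecting x in the denominator: x = √(7.09 × 10^-11 × 0.0538) = 1.95 × 10^-6 M
pOH = 5.71, so pH = 14.00 − pOH = 8.29

pH = 8.29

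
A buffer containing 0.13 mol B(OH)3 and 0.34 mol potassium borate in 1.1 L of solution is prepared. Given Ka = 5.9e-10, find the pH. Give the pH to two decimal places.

pH = 9.65

pKa = −log(5.9 × 10^-10) = 9.229
Using pH = pKa + log([base]/[acid]) with [base]/[acid] = 0.34/0.13:
pH = 9.229 + (+0.418) = 9.65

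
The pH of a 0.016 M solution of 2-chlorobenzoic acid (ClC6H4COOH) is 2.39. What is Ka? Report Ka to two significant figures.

[H+] = 10^(-2.39) = 4.07 × 10^-3 M
At equilibrium [HA] = 0.016 − 4.07 × 10^-3 = 1.19 × 10^-2 M
Ka = [H+][A-]/[HA] = (4.07 × 10^-3)² / 1.19 × 10^-2 = 1.4 × 10^-3

Ka = 1.4 × 10^-3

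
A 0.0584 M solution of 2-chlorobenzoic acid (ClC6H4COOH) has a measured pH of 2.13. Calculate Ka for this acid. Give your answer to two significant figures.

[H+] = 10^(-2.13) = 7.41 × 10^-3 M
At equilibrium [HA] = 0.0584 − 7.41 × 10^-3 = 5.10 × 10^-2 M
Ka = [H+][A-]/[HA] = (7.41 × 10^-3)² / 5.10 × 10^-2 = 1.1 × 10^-3

Ka = 1.1 × 10^-3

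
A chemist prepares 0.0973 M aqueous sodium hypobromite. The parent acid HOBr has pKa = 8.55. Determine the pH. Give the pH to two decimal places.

pH = 10.77

OBr- is the conjugate base of the weak acid HOBr.
Ka = 10^(−8.55) = 2.82 × 10^-9
Kb = Kw/Ka = 1.0×10^-14 / 2.82 × 10^-9 = 3.55 × 10^-6
From the ICE table, Kb = [OH-]²/(0.0973 − [OH-]) = 3.55 × 10^-6.
Assume [OH-] ≪ 0.0973: [OH-] ≈ √(3.55 × 10^-6 × 0.0973) = 5.88 × 10^-4 M
([OH-]/C₀ = 0.6% < 5%, so the approximation holds.)
pOH = 3.23, so pH = 14.00 − pOH = 10.77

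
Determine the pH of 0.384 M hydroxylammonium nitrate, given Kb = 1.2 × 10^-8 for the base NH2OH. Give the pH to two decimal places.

NH3OH+ is the conjugate acid of the weak base NH2OH.
Ka = Kw/Kb = 1.0×10^-14 / 1.2 × 10^-8 = 8.33 × 10^-7
From the ICE table, Ka = x²/(0.384 − x) = 8.33 × 10^-7.
Assume x ≪ 0.384: x ≈ √(8.33 × 10^-7 × 0.384) = 5.66 × 10^-4 M
(x/C₀ = 0.15% < 5%, so the approximation holds.)
pH = −log[H+] = −log(5.66 × 10^-4) = 3.25

pH = 3.25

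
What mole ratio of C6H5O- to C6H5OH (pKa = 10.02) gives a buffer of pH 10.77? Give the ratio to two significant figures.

ratio = 5.6

pH = pKa + log(r) ⇒ log(r) = 10.77 − 10.02 = +0.75
r = [C6H5O-]/[C6H5OH] = 10^(+0.75) = 5.62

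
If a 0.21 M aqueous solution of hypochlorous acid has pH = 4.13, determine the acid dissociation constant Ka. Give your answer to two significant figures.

[H+] = 10^(-4.13) = 7.41 × 10^-5 M
At equilibrium [HA] = 0.21 − 7.41 × 10^-5 = 2.10 × 10^-1 M
Ka = [H+][A-]/[HA] = (7.41 × 10^-5)² / 2.10 × 10^-1 = 2.6 × 10^-8

Ka = 2.6 × 10^-8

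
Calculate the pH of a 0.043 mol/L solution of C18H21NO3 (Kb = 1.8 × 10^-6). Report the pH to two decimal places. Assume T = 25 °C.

pH = 10.44

C18H21NO3 + H2O ⇌ C18H22NO3+ + OH-
From the ICE table, Kb = x²/(0.043 − x) = 1.8 × 10^-6.
Assume x ≪ 0.043: x ≈ √(1.8 × 10^-6 × 0.043) = 2.78 × 10^-4 M
pOH = 3.56, so pH = 14.00 − pOH = 10.44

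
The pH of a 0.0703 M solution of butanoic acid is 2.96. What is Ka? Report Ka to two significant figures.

Ka = 1.7 × 10^-5

[H+] = 10^(-2.96) = 1.10 × 10^-3 M
At equilibrium [HA] = 0.0703 − 1.10 × 10^-3 = 6.92 × 10^-2 M
Ka = [H+][A-]/[HA] = (1.10 × 10^-3)² / 6.92 × 10^-2 = 1.7 × 10^-5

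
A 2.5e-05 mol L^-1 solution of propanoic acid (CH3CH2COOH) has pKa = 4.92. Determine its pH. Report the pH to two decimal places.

pH = 4.91

CH3CH2COOH ⇌ CH3CH2COO- + H+
Ka = 10^(−4.92) = 1.20 × 10^-5
Ka = [H+]²/(2.5e-05 − [H+]) = 1.20 × 10^-5
The 5% rule fails; solving [H+]² + Ka·[H+] − Ka·C₀ = 0 exactly:
[H+] = [−1.2e-05 + √(1.2e-05² + 1.2e-09)]/2 = 1.23 × 10^-5 M
pH = −log[H+] = −log(1.23 × 10^-5) = 4.91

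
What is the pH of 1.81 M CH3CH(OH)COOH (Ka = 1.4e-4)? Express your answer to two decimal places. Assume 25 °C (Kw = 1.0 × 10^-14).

CH3CH(OH)COOH ⇌ CH3CH(OH)COO- + H+
Ka = x²/(1.81 − x) = 1.4 × 10^-4
Neglecting x in the denominator: x = √(1.4 × 10^-4 × 1.81) = 1.59 × 10^-2 M
pH = −log[H+] = −log(1.59 × 10^-2) = 1.80

pH = 1.80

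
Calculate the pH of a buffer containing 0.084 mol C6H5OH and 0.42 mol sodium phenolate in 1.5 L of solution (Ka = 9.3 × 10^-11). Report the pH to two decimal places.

pKa = −log(9.3 × 10^-11) = 10.032
Using pH = pKa + log([base]/[acid]) with [base]/[acid] = 0.42/0.084:
pH = 10.032 + (+0.699) = 10.73

pH = 10.73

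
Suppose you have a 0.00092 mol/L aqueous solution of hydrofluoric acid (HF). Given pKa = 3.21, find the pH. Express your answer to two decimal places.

HF ⇌ F- + H+
Ka = 10^(−3.21) = 6.17 × 10^-4
Let x = [H+] at equilibrium. Ka = x²/(0.00092 − x).
Here C₀/Ka ≈ 1.49, so the small-x approximation fails. Use the quadratic:
x = [−0.000617 + √(0.000617² + 2.27e-06)]/2 = 5.06 × 10^-4 M
pH = −log(5.06 × 10^-4) = 3.30

pH = 3.30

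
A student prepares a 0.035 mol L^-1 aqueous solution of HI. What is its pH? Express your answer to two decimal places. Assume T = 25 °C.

pH = 1.46

HI is a strong acid and dissociates completely, so [H+] = 0.035 M.
pH = -log(0.035) = 1.46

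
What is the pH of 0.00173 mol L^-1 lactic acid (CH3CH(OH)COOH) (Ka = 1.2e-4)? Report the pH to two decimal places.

CH3CH(OH)COOH ⇌ CH3CH(OH)COO- + H+
Ka = [H+]²/(0.00173 − [H+]) = 1.2 × 10^-4
The 5% rule fails; solving [H+]² + Ka·[H+] − Ka·C₀ = 0 exactly:
[H+] = [−0.00012 + √(0.00012² + 8.3e-07)]/2 = 4.00 × 10^-4 M
pH = −log(4.00 × 10^-4) = 3.40

pH = 3.40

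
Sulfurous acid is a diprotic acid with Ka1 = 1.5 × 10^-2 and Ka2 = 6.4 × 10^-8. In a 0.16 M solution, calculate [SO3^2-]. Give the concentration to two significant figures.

6.4 × 10^-8 M

First ionization gives [H+] ≈ [HSO3-] = 4.21 × 10^-2 M.
Second step: Ka2 = [H+][SO3^2-]/[HSO3-] ≈ [SO3^2-] (since [H+] ≈ [HSO3-]).
So [SO3^2-] ≈ Ka2.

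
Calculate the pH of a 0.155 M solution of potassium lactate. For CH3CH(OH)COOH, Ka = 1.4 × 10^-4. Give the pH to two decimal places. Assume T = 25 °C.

CH3CH(OH)COO- is the conjugate base of the weak acid CH3CH(OH)COOH.
Kb = Kw/Ka = 1.0×10^-14 / 1.4 × 10^-4 = 7.14 × 10^-11
From the ICE table, Kb = [OH-]²/(0.155 − [OH-]) = 7.14 × 10^-11.
Since Kb ≪ C₀, [OH-] ≈ √(Kb·C₀) = 3.33 × 10^-6 M.
pOH = 5.48, so pH = 14.00 − pOH = 8.52

pH = 8.52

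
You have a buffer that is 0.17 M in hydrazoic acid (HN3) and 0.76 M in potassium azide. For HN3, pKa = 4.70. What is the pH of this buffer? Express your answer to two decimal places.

pH = 5.35

Using pH = pKa + log([base]/[acid]) with [base]/[acid] = 0.76/0.17:
pH = 4.70 + (+0.650) = 5.35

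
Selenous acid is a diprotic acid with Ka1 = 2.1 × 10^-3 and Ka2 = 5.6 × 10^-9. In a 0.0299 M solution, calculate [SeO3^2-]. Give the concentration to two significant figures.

5.6 × 10^-9 M

First ionization gives [H+] ≈ [HSeO3-] = 6.94 × 10^-3 M.
Second step: Ka2 = [H+][SeO3^2-]/[HSeO3-] ≈ [SeO3^2-] (since [H+] ≈ [HSeO3-]).
So [SeO3^2-] ≈ Ka2.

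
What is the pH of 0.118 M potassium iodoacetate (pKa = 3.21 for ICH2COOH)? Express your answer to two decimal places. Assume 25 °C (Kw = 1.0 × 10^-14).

ICH2COO- is the conjugate base of the weak acid ICH2COOH.
Ka = 10^(−3.21) = 6.17 × 10^-4
Kb = Kw/Ka = 1.0×10^-14 / 6.17 × 10^-4 = 1.62 × 10^-11
Kb = x²/(0.118 − x) = 1.62 × 10^-11
Assume x ≪ 0.118: x ≈ √(1.62 × 10^-11 × 0.118) = 1.38 × 10^-6 M
Check: 0.0012% ionized — well under 5%, approximation valid.
pOH = −log(1.38 × 10^-6) = 5.86; pH = 14.00 − 5.86 = 8.14

pH = 8.14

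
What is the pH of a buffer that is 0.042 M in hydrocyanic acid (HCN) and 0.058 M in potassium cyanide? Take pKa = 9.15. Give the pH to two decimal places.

pH = 9.29

Henderson–Hasselbalch: pH = pKa + log([CN-]/[HCN]) = 9.15 + log(0.058/0.042)
pH = 9.15 + (+0.140) = 9.29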